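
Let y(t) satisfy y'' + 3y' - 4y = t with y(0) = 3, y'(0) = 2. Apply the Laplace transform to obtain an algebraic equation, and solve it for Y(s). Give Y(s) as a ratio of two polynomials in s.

Y(s) = (3*s^3 + 11*s^2 + 1)/(s^4 + 3*s^3 - 4*s^2)

Laplace-transform each side.
The derivative rules (L{y''} = s^2 Y - s·y(0) - y'(0) and L{y'} = sY - y(0), with y(0) = 3, y'(0) = 2) turn the left side into (s^2 + 3*s - 4)Y - (3*s + 11).
The right side is L{t} = s^(-2).
So (s^2 + 3*s - 4)Y = s^(-2) + (3*s + 11).
Divide through and combine into a single rational function.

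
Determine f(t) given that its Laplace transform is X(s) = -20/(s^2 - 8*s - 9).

f(t) = -4*exp(4*t)*sinh(5*t)

Rewrite the denominator: s^2 - 8*s - 9 = (s - 4)^2 - 25.
The form in (s - 4) signals a first-shifting-theorem factor e^(4t).
Since L{sinh(5t)} = 5/(s^2 - 25), the inverse is e^(4*t)*sinh(5*t), scaled by -4.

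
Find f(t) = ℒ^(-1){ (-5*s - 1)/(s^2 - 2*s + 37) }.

f(t) = -exp(t)*sin(6*t) - 5*exp(t)*cos(6*t)

Complete the square in the denominator: s^2 - 2*s + 37 = (s - 1)^2 + 6^2.
Split the numerator to match: -5*s - 1 = -5·(s - 1) - 1·6.
Invert each term: -5·(s - 1)/((s - 1)^2 + 36) ↔ -5e^(t)cos(6t); -1·6/((s - 1)^2 + 36) ↔ -e^(t)sin(6t).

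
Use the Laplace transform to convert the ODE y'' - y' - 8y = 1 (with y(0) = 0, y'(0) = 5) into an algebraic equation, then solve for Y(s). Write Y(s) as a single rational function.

Y(s) = (5*s + 1)/(s^3 - s^2 - 8*s)

Apply the Laplace transform to the equation.
With L{y''} = s^2 Y - s·y(0) - y'(0) and L{y'} = sY - y(0), with y(0) = 0, y'(0) = 5: the LHS transforms to (s^2 - s - 8)Y - (5).
The right side is L{1} = 1/s.
So (s^2 - s - 8)Y = 1/s + (5).
Isolate Y and clear denominators.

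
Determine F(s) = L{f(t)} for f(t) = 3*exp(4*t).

L{3} = 3/s.
By the first shifting theorem, multiplying by e^(4t) replaces s with s - 4.

F(s) = 3/(s - 4)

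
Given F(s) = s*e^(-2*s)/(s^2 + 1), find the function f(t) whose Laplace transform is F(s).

The factor e^(-2s) signals a time shift by c = 2 (second shifting theorem).
L{cos(t)} = s/(s^2 + 1), so L^-1{s/(s^2 + 1)} = cos(t).
Hence the inverse is u(t - 2) times that function evaluated at t - 2.

f(t) = Heaviside(t - 2)*(cos(t - 2))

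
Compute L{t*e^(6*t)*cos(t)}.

(s - 7)*(s - 5)/(s^2 - 12*s + 37)^2

L{cos(t)} = s/(s^2 + 1).
Multiplying by e^(6t) shifts s → s - 6, so L{e^(6*t)*cos(t)} = (s - 6)/((s - 6)^2 + 1).
Then apply L{t·g(t)} = -d/ds[H(s)] with H(s) = (s - 6)/((s - 6)^2 + 1):
differentiating 1 time and applying the sign gives (s - 7)*(s - 5)/(s^2 - 12*s + 37)^2.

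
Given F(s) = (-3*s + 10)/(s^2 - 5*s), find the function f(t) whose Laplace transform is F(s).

f(t) = -exp(5*t) - 2

Factor the denominator: s^2 - 5*s = s*(s - 5).
Partial fraction decomposition gives [-2/s] + [-1/(s - 5)].
Invert each term: -2/(s - 0) ↔ -2e^(0t); -1/(s - 5) ↔ -e^(5t).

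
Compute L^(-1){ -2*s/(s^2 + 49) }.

Since L{cos(7t)} = s/(s^2 + 49), the inverse is cos(7*t), scaled by -2.

-2*cos(7*t)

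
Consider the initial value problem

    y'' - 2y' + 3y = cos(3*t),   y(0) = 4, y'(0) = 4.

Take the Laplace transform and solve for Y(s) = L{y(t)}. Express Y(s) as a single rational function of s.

Laplace-transform each side.
The derivative rules (L{y''} = s^2 Y - s·y(0) - y'(0) and L{y'} = sY - y(0), with y(0) = 4, y'(0) = 4) turn the left side into (s^2 - 2*s + 3)Y - (4*s - 4).
The right side is L{cos(3*t)} = s/(s^2 + 9).
So (s^2 - 2*s + 3)Y = s/(s^2 + 9) + (4*s - 4).
Divide through and combine into a single rational function.

Y(s) = (4*s^3 - 4*s^2 + 37*s - 36)/(s^4 - 2*s^3 + 12*s^2 - 18*s + 27)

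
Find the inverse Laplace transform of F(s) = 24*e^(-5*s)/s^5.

Heaviside(t - 5)*((t - 5)^4)

The factor e^(-5s) signals a time shift by c = 5 (second shifting theorem).
L{t^4} = 4!/s^5 = 24/s^5, so L^-1{24/s^5} = t^4.
Hence the inverse is u(t - 5) times that function evaluated at t - 5.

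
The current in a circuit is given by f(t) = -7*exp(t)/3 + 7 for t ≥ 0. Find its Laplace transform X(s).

X(s) = -7/(3*(s - 1)) + 7/s

By linearity of the Laplace transform, transform each term separately.
L{7} = 7/s; (-7/3)·[L{e^(t)} = 1/(s - 1)].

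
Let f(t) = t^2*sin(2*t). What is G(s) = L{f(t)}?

G(s) = 4*(3*s^2 - 4)/(s^2 + 4)^3

L{sin(2t)} = 2/(s^2 + 4).
Then apply L{t^2·g(t)} = (-1)^2 d^2/ds^2[H(s)] with H(s) = 2/(s^2 + 4):
differentiating 2 times and applying the sign gives 4*(3*s^2 - 4)/(s^2 + 4)^3.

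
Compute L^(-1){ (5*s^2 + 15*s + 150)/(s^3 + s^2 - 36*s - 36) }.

5*exp(6*t) - 4*exp(-t) + 4*exp(-6*t)

Factor the denominator: s^3 + s^2 - 36*s - 36 = (s - 6)*(s + 1)*(s + 6).
Partial fraction decomposition gives [5/(s - 6)] + [-4/(s + 1)] + [4/(s + 6)].
Invert each term: 5/(s - 6) ↔ 5e^(6t); -4/(s + 1) ↔ -4e^(-t); 4/(s + 6) ↔ 4e^(-6t).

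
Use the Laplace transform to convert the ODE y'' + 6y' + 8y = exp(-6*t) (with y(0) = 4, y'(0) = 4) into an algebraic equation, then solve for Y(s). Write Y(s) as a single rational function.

Y(s) = (4*s^2 + 52*s + 169)/(s^3 + 12*s^2 + 44*s + 48)

Laplace-transform each side.
With L{y''} = s^2 Y - s·y(0) - y'(0) and L{y'} = sY - y(0), with y(0) = 4, y'(0) = 4: the LHS transforms to (s^2 + 6*s + 8)Y - (4*s + 28).
The right side is L{exp(-6*t)} = 1/(s + 6).
So (s^2 + 6*s + 8)Y = 1/(s + 6) + (4*s + 28).
Divide through and combine into a single rational function.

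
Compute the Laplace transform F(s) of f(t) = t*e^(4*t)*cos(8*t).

F(s) = (s - 12)*(s + 4)/(s^2 - 8*s + 80)^2

L{cos(8t)} = s/(s^2 + 64).
Multiplying by e^(4t) shifts s → s - 4, so L{e^(4*t)*cos(8*t)} = (s - 4)/((s - 4)^2 + 64).
Then apply L{t·g(t)} = -d/ds[G(s)] with G(s) = (s - 4)/((s - 4)^2 + 64):
differentiating 1 time and applying the sign gives (s - 12)*(s + 4)/(s^2 - 8*s + 80)^2.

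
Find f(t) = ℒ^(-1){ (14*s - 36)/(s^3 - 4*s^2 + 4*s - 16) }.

Factor the denominator: s^3 - 4*s^2 + 4*s - 16 = (s - 4)*(s^2 + 4).
Partial fraction decomposition gives [1/(s - 4)] + [-s/(s^2 + 4)] + [10/(s^2 + 4)].
Invert each term: 1/(s - 4) ↔ e^(4t); -1·s/(s^2 + 4) ↔ -cos(2t); 5·2/(s^2 + 4) ↔ 5sin(2t).

f(t) = exp(4*t) + 5*sin(2*t) - cos(2*t)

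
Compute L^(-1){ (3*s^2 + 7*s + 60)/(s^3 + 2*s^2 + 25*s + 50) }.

sin(5*t) + cos(5*t) + 2*exp(-2*t)

Factor the denominator: s^3 + 2*s^2 + 25*s + 50 = (s + 2)*(s^2 + 25).
Partial fraction decomposition gives [2/(s + 2)] + [s/(s^2 + 25)] + [5/(s^2 + 25)].
Invert each term: 2/(s + 2) ↔ 2e^(-2t); 1·s/(s^2 + 25) ↔ cos(5t); 1·5/(s^2 + 25) ↔ sin(5t).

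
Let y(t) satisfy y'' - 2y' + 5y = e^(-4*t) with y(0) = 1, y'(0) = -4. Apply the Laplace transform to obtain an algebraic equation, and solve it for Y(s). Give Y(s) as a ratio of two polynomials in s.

Take the Laplace transform of both sides.
With L{y''} = s^2 Y - s·y(0) - y'(0) and L{y'} = sY - y(0), with y(0) = 1, y'(0) = -4: the LHS transforms to (s^2 - 2*s + 5)Y - (s - 6).
The right side is L{e^(-4*t)} = 1/(s + 4).
So (s^2 - 2*s + 5)Y = 1/(s + 4) + (s - 6).
Divide through and combine into a single rational function.

Y(s) = (s^2 - 2*s - 23)/(s^3 + 2*s^2 - 3*s + 20)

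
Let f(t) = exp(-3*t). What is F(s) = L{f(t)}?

L{1} = 1/s.
By the first shifting theorem, multiplying by e^(-3t) replaces s with s + 3.

F(s) = 1/(s + 3)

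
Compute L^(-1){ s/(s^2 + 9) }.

cos(3*t)

Since L{cos(3t)} = s/(s^2 + 9), the inverse is cos(3*t).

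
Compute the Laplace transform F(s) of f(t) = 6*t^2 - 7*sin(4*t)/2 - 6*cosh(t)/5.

F(s) = -6*s/(5*(s^2 - 1)) - 14/(s^2 + 16) + 12/s^3

By linearity of the Laplace transform, transform each term separately.
(6)·[L{t^2} = 2!/s^3 = 2/s^3]; (-7/2)·[L{sin(4t)} = 4/(s^2 + 16)]; (-6/5)·[L{cosh(t)} = s/(s^2 - 1)].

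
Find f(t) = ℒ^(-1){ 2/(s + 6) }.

f(t) = 2*exp(-6*t)

Since L{e^(-6t)} = 1/(s + 6), the inverse is e^(-6*t), scaled by 2.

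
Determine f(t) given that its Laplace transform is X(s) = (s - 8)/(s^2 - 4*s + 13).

Complete the square in the denominator: s^2 - 4*s + 13 = (s - 2)^2 + 3^2.
Split the numerator to match: s - 8 = 1·(s - 2) - 2·3.
Invert each term: 1·(s - 2)/((s - 2)^2 + 9) ↔ e^(2t)cos(3t); -2·3/((s - 2)^2 + 9) ↔ -2e^(2t)sin(3t).

f(t) = -2*exp(2*t)*sin(3*t) + exp(2*t)*cos(3*t)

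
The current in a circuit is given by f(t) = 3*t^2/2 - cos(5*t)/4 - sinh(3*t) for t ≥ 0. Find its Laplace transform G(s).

By linearity of the Laplace transform, transform each term separately.
(-1)·[L{sinh(3t)} = 3/(s^2 - 9)]; (3/2)·[L{t^2} = 2!/s^3 = 2/s^3]; (-1/4)·[L{cos(5t)} = s/(s^2 + 25)].

G(s) = -s/(4*(s^2 + 25)) - 3/(s^2 - 9) + 3/s^3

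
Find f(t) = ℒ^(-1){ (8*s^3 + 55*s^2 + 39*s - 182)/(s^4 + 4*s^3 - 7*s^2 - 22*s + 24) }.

Factor the denominator: s^4 + 4*s^3 - 7*s^2 - 22*s + 24 = (s - 2)*(s - 1)*(s + 3)*(s + 4).
Partial fraction decomposition gives [6/(s - 2)] + [-1/(s + 3)] + [4/(s - 1)] + [-1/(s + 4)].
Invert each term: 6/(s - 2) ↔ 6e^(2t); -1/(s + 3) ↔ -e^(-3t); 4/(s - 1) ↔ 4e^(t); -1/(s + 4) ↔ -e^(-4t).

f(t) = 6*exp(2*t) + 4*exp(t) - exp(-3*t) - exp(-4*t)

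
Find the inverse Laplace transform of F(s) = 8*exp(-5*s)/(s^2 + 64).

Heaviside(t - 5)*(sin(8*t - 40))

The factor e^(-5s) signals a time shift by c = 5 (second shifting theorem).
L{sin(8t)} = 8/(s^2 + 64), so L^-1{8/(s^2 + 64)} = sin(8*t).
Hence the inverse is u(t - 5) times that function evaluated at t - 5.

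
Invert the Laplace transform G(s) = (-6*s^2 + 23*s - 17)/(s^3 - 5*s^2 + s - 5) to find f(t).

Factor the denominator: s^3 - 5*s^2 + s - 5 = (s - 5)*(s^2 + 1).
Partial fraction decomposition gives [-2/(s - 5)] + [-4*s/(s^2 + 1)] + [3/(s^2 + 1)].
Invert each term: -2/(s - 5) ↔ -2e^(5t); -4·s/(s^2 + 1) ↔ -4cos(t); 3·1/(s^2 + 1) ↔ 3sin(t).

f(t) = -2*exp(5*t) + 3*sin(t) - 4*cos(t)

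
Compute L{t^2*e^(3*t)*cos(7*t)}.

2*(s - 3)*(s^2 - 6*s - 138)/(s^2 - 6*s + 58)^3

L{cos(7t)} = s/(s^2 + 49).
Multiplying by e^(3t) shifts s → s - 3, so L{e^(3*t)*cos(7*t)} = (s - 3)/((s - 3)^2 + 49).
Then apply L{t^2·g(t)} = (-1)^2 d^2/ds^2[G(s)] with G(s) = (s - 3)/((s - 3)^2 + 49):
differentiating 2 times and applying the sign gives 2*(s - 3)*(s^2 - 6*s - 138)/(s^2 - 6*s + 58)^3.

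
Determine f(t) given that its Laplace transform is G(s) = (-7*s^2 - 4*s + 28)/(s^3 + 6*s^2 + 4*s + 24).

Factor the denominator: s^3 + 6*s^2 + 4*s + 24 = (s + 6)*(s^2 + 4).
Partial fraction decomposition gives [-5/(s + 6)] + [-2*s/(s^2 + 4)] + [8/(s^2 + 4)].
Invert each term: -5/(s + 6) ↔ -5e^(-6t); -2·s/(s^2 + 4) ↔ -2cos(2t); 4·2/(s^2 + 4) ↔ 4sin(2t).

f(t) = 4*sin(2*t) - 2*cos(2*t) - 5*exp(-6*t)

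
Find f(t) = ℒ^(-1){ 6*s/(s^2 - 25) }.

f(t) = 6*cosh(5*t)

Since L{cosh(5t)} = s/(s^2 - 25), the inverse is cosh(5*t), scaled by 6.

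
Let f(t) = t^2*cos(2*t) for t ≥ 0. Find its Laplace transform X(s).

L{cos(2t)} = s/(s^2 + 4).
Then apply L{t^2·g(t)} = (-1)^2 d^2/ds^2[G(s)] with G(s) = s/(s^2 + 4):
differentiating 2 times and applying the sign gives 2*s*(s^2 - 12)/(s^2 + 4)^3.

X(s) = 2*s*(s^2 - 12)/(s^2 + 4)^3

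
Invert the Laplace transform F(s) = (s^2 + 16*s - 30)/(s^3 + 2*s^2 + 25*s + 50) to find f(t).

Factor the denominator: s^3 + 2*s^2 + 25*s + 50 = (s + 2)*(s^2 + 25).
Partial fraction decomposition gives [-2/(s + 2)] + [3*s/(s^2 + 25)] + [10/(s^2 + 25)].
Invert each term: -2/(s + 2) ↔ -2e^(-2t); 3·s/(s^2 + 25) ↔ 3cos(5t); 2·5/(s^2 + 25) ↔ 2sin(5t).

f(t) = 2*sin(5*t) + 3*cos(5*t) - 2*exp(-2*t)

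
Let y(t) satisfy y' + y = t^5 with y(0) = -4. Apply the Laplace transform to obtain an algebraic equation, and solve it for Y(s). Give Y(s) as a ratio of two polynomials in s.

Y(s) = (-4*s^6 + 120)/(s^7 + s^6)

Take the Laplace transform of both sides.
With L{y'} = sY - y(0) = sY - (-4): the LHS transforms to (s + 1)Y - (-4).
The right side is L{t^5} = 120/s^6.
So (s + 1)Y = 120/s^6 + (-4).
Solve for Y(s) and write it as one ratio of polynomials.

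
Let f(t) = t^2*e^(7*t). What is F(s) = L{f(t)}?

L{e^(7t)} = 1/(s - 7).
Then apply L{t^2·g(t)} = (-1)^2 d^2/ds^2[G(s)] with G(s) = 1/(s - 7):
differentiating 2 times and applying the sign gives 2/(s - 7)^3.

F(s) = 2/(s - 7)^3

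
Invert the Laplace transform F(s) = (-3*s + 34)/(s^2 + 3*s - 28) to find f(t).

f(t) = 2*exp(4*t) - 5*exp(-7*t)

Factor the denominator: s^2 + 3*s - 28 = (s - 4)*(s + 7).
Partial fraction decomposition gives [-5/(s + 7)] + [2/(s - 4)].
Invert each term: -5/(s + 7) ↔ -5e^(-7t); 2/(s - 4) ↔ 2e^(4t).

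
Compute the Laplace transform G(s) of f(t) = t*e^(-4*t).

L{t} = 1!/s^2 = 1/s^2.
By the first shifting theorem, multiplying by e^(-4t) replaces s with s + 4.

G(s) = (s + 4)^(-2)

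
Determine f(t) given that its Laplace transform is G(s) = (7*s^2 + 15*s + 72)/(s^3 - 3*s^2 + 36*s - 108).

Factor the denominator: s^3 - 3*s^2 + 36*s - 108 = (s - 3)*(s^2 + 36).
Partial fraction decomposition gives [4/(s - 3)] + [3*s/(s^2 + 36)] + [24/(s^2 + 36)].
Invert each term: 4/(s - 3) ↔ 4e^(3t); 3·s/(s^2 + 36) ↔ 3cos(6t); 4·6/(s^2 + 36) ↔ 4sin(6t).

f(t) = 4*exp(3*t) + 4*sin(6*t) + 3*cos(6*t)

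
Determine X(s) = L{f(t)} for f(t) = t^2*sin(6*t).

X(s) = 36*(s^2 - 12)/(s^2 + 36)^3

L{sin(6t)} = 6/(s^2 + 36).
Then apply L{t^2·g(t)} = (-1)^2 d^2/ds^2[G(s)] with G(s) = 6/(s^2 + 36):
differentiating 2 times and applying the sign gives 36*(s^2 - 12)/(s^2 + 36)^3.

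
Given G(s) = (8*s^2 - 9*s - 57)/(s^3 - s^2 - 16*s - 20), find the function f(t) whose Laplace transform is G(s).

Factor the denominator: s^3 - s^2 - 16*s - 20 = (s - 5)*(s + 2)^2.
Partial fraction decomposition gives [6/(s + 2)] + [(s + 2)^(-2)] + [2/(s - 5)].
Invert each term: 6/(s + 2) ↔ 6e^(-2t); 1/(s + 2)^2 ↔ t·e^(-2t); 2/(s - 5) ↔ 2e^(5t).

f(t) = t*exp(-2*t) + 2*exp(5*t) + 6*exp(-2*t)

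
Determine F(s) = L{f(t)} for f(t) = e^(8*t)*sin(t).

F(s) = 1/((s - 8)^2 + 1)

L{sin(t)} = 1/(s^2 + 1).
By the first shifting theorem, multiplying by e^(8t) replaces s with s - 8.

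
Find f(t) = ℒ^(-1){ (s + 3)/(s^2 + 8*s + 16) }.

Factor the denominator: s^2 + 8*s + 16 = (s + 4)^2.
Partial fraction decomposition gives [1/(s + 4)] + [-1/(s + 4)^2].
Invert each term: 1/(s + 4) ↔ e^(-4t); -1/(s + 4)^2 ↔ -t·e^(-4t).

f(t) = -t*exp(-4*t) + exp(-4*t)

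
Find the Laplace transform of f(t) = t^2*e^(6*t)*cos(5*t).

L{cos(5t)} = s/(s^2 + 25).
Multiplying by e^(6t) shifts s → s - 6, so L{e^(6*t)*cos(5*t)} = (s - 6)/((s - 6)^2 + 25).
Then apply L{t^2·g(t)} = (-1)^2 d^2/ds^2[G(s)] with G(s) = (s - 6)/((s - 6)^2 + 25):
differentiating 2 times and applying the sign gives 2*(s - 6)*(s^2 - 12*s - 39)/(s^2 - 12*s + 61)^3.

2*(s - 6)*(s^2 - 12*s - 39)/(s^2 - 12*s + 61)^3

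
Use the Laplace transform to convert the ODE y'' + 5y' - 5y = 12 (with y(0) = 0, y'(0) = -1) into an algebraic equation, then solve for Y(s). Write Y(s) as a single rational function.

Take the Laplace transform of both sides.
The derivative rules (L{y''} = s^2 Y - s·y(0) - y'(0) and L{y'} = sY - y(0), with y(0) = 0, y'(0) = -1) turn the left side into (s^2 + 5*s - 5)Y - (-1).
The right side is L{12} = 12/s.
So (s^2 + 5*s - 5)Y = 12/s + (-1).
Divide through and combine into a single rational function.

Y(s) = (-s + 12)/(s^3 + 5*s^2 - 5*s)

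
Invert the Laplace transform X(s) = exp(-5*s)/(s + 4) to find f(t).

f(t) = Heaviside(t - 5)*(exp(-4*t + 20))

The factor e^(-5s) signals a time shift by c = 5 (second shifting theorem).
L{e^(-4t)} = 1/(s + 4), so L^-1{1/(s + 4)} = exp(-4*t).
Hence the inverse is u(t - 5) times that function evaluated at t - 5.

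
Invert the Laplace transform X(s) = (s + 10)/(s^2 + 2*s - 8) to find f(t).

Factor the denominator: s^2 + 2*s - 8 = (s - 2)*(s + 4).
Partial fraction decomposition gives [2/(s - 2)] + [-1/(s + 4)].
Invert each term: 2/(s - 2) ↔ 2e^(2t); -1/(s + 4) ↔ -e^(-4t).

f(t) = 2*exp(2*t) - exp(-4*t)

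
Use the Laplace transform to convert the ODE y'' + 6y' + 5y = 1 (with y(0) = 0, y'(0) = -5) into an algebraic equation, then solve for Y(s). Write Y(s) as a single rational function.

Y(s) = (-5*s + 1)/(s^3 + 6*s^2 + 5*s)

Laplace-transform each side.
With L{y''} = s^2 Y - s·y(0) - y'(0) and L{y'} = sY - y(0), with y(0) = 0, y'(0) = -5: the LHS transforms to (s^2 + 6*s + 5)Y - (-5).
The right side is L{1} = 1/s.
So (s^2 + 6*s + 5)Y = 1/s + (-5).
Isolate Y and clear denominators.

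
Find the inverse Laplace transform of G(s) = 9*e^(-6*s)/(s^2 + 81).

Heaviside(t - 6)*(sin(9*t - 54))

The factor e^(-6s) signals a time shift by c = 6 (second shifting theorem).
L{sin(9t)} = 9/(s^2 + 81), so L^-1{9/(s^2 + 81)} = sin(9*t).
Hence the inverse is u(t - 6) times that function evaluated at t - 6.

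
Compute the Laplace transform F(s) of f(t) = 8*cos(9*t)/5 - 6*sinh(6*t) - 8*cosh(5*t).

By linearity of the Laplace transform, transform each term separately.
(8/5)·[L{cos(9t)} = s/(s^2 + 81)]; (-8)·[L{cosh(5t)} = s/(s^2 - 25)]; (-6)·[L{sinh(6t)} = 6/(s^2 - 36)].

F(s) = 8*s/(5*(s^2 + 81)) - 8*s/(s^2 - 25) - 36/(s^2 - 36)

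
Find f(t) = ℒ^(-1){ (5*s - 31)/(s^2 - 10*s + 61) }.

Complete the square in the denominator: s^2 - 10*s + 61 = (s - 5)^2 + 6^2.
Split the numerator to match: 5*s - 31 = 5·(s - 5) - 1·6.
Invert each term: 5·(s - 5)/((s - 5)^2 + 36) ↔ 5e^(5t)cos(6t); -1·6/((s - 5)^2 + 36) ↔ -e^(5t)sin(6t).

f(t) = -exp(5*t)*sin(6*t) + 5*exp(5*t)*cos(6*t)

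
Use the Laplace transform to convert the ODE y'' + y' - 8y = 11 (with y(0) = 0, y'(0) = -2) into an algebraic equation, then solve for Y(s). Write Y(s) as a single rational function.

Take the Laplace transform of both sides.
With L{y''} = s^2 Y - s·y(0) - y'(0) and L{y'} = sY - y(0), with y(0) = 0, y'(0) = -2: the LHS transforms to (s^2 + s - 8)Y - (-2).
The right side is L{11} = 11/s.
So (s^2 + s - 8)Y = 11/s + (-2).
Divide through and combine into a single rational function.

Y(s) = (-2*s + 11)/(s^3 + s^2 - 8*s)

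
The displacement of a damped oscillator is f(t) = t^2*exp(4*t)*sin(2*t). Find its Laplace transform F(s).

L{sin(2t)} = 2/(s^2 + 4).
Multiplying by e^(4t) shifts s → s - 4, so L{exp(4*t)*sin(2*t)} = 2/((s - 4)^2 + 4).
Then apply L{t^2·g(t)} = (-1)^2 d^2/ds^2[G(s)] with G(s) = 2/((s - 4)^2 + 4):
differentiating 2 times and applying the sign gives 4*(3*s^2 - 24*s + 44)/(s^2 - 8*s + 20)^3.

F(s) = 4*(3*s^2 - 24*s + 44)/(s^2 - 8*s + 20)^3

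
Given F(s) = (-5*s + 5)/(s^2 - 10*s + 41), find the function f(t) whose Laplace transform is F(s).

f(t) = -5*exp(5*t)*sin(4*t) - 5*exp(5*t)*cos(4*t)

Complete the square in the denominator: s^2 - 10*s + 41 = (s - 5)^2 + 4^2.
Split the numerator to match: -5*s + 5 = -5·(s - 5) - 5·4.
Invert each term: -5·(s - 5)/((s - 5)^2 + 16) ↔ -5e^(5t)cos(4t); -5·4/((s - 5)^2 + 16) ↔ -5e^(5t)sin(4t).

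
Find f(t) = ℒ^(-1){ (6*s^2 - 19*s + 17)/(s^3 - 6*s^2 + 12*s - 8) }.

f(t) = 3*t^2*exp(2*t)/2 + 5*t*exp(2*t) + 6*exp(2*t)

Factor the denominator: s^3 - 6*s^2 + 12*s - 8 = (s - 2)^3.
Partial fraction decomposition gives [6/(s - 2)] + [5/(s - 2)^2] + [3/(s - 2)^3].
Invert each term: 6/(s - 2) ↔ 6e^(2t); 5/(s - 2)^2 ↔ 5t·e^(2t); 3/(s - 2)^3 ↔ (3/2)t^2·e^(2t).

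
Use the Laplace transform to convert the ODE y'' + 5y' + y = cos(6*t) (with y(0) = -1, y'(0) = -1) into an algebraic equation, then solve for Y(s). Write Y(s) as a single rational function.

Take the Laplace transform of both sides.
Using L{y''} = s^2 Y - s·y(0) - y'(0) and L{y'} = sY - y(0), with y(0) = -1, y'(0) = -1, the left side becomes (s^2 + 5*s + 1)Y - (-s - 6).
The right side is L{cos(6*t)} = s/(s^2 + 36).
So (s^2 + 5*s + 1)Y = s/(s^2 + 36) + (-s - 6).
Divide through and combine into a single rational function.

Y(s) = (-s^3 - 6*s^2 - 35*s - 216)/(s^4 + 5*s^3 + 37*s^2 + 180*s + 36)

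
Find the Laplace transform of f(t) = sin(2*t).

L{sin(2t)} = 2/(s^2 + 4).

2/(s^2 + 4)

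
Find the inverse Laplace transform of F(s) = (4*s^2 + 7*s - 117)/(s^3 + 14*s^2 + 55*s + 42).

-4*exp(-t) + 3*exp(-6*t) + 5*exp(-7*t)

Factor the denominator: s^3 + 14*s^2 + 55*s + 42 = (s + 1)*(s + 6)*(s + 7).
Partial fraction decomposition gives [-4/(s + 1)] + [3/(s + 6)] + [5/(s + 7)].
Invert each term: -4/(s + 1) ↔ -4e^(-t); 3/(s + 6) ↔ 3e^(-6t); 5/(s + 7) ↔ 5e^(-7t).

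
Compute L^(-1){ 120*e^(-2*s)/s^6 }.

Heaviside(t - 2)*((t - 2)^5)

The factor e^(-2s) signals a time shift by c = 2 (second shifting theorem).
L{t^5} = 5!/s^6 = 120/s^6, so L^-1{120/s^6} = t^5.
Hence the inverse is u(t - 2) times that function evaluated at t - 2.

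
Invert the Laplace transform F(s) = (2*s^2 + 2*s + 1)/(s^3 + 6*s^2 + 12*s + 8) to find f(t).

Factor the denominator: s^3 + 6*s^2 + 12*s + 8 = (s + 2)^3.
Partial fraction decomposition gives [2/(s + 2)] + [-6/(s + 2)^2] + [5/(s + 2)^3].
Invert each term: 2/(s + 2) ↔ 2e^(-2t); -6/(s + 2)^2 ↔ -6t·e^(-2t); 5/(s + 2)^3 ↔ (5/2)t^2·e^(-2t).

f(t) = 5*t^2*exp(-2*t)/2 - 6*t*exp(-2*t) + 2*exp(-2*t)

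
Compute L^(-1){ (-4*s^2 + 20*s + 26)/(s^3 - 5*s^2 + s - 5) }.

Factor the denominator: s^3 - 5*s^2 + s - 5 = (s - 5)*(s^2 + 1).
Partial fraction decomposition gives [1/(s - 5)] + [-5*s/(s^2 + 1)] + [-5/(s^2 + 1)].
Invert each term: 1/(s - 5) ↔ e^(5t); -5·s/(s^2 + 1) ↔ -5cos(t); -5·1/(s^2 + 1) ↔ -5sin(t).

exp(5*t) - 5*sin(t) - 5*cos(t)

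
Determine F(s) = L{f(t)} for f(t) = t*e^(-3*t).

L{e^(-3t)} = 1/(s + 3).
Then apply L{t·g(t)} = -d/ds[G(s)] with G(s) = 1/(s + 3):
differentiating 1 time and applying the sign gives (s + 3)^(-2).

F(s) = (s + 3)^(-2)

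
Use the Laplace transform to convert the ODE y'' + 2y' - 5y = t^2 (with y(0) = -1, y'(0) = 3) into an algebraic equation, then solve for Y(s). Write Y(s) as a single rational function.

Y(s) = (-s^4 + s^3 + 2)/(s^5 + 2*s^4 - 5*s^3)

Take the Laplace transform of both sides.
Using L{y''} = s^2 Y - s·y(0) - y'(0) and L{y'} = sY - y(0), with y(0) = -1, y'(0) = 3, the left side becomes (s^2 + 2*s - 5)Y - (-s + 1).
The right side is L{t^2} = 2/s^3.
So (s^2 + 2*s - 5)Y = 2/s^3 + (-s + 1).
Isolate Y and clear denominators.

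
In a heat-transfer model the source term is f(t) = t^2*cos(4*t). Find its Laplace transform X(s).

L{cos(4t)} = s/(s^2 + 16).
Then apply L{t^2·g(t)} = (-1)^2 d^2/ds^2[G(s)] with G(s) = s/(s^2 + 16):
differentiating 2 times and applying the sign gives 2*s*(s^2 - 48)/(s^2 + 16)^3.

X(s) = 2*s*(s^2 - 48)/(s^2 + 16)^3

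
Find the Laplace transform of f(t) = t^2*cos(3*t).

L{cos(3t)} = s/(s^2 + 9).
Then apply L{t^2·g(t)} = (-1)^2 d^2/ds^2[H(s)] with H(s) = s/(s^2 + 9):
differentiating 2 times and applying the sign gives 2*s*(s^2 - 27)/(s^2 + 9)^3.

2*s*(s^2 - 27)/(s^2 + 9)^3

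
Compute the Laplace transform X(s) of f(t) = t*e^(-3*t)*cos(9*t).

X(s) = (s - 6)*(s + 12)/(s^2 + 6*s + 90)^2

L{cos(9t)} = s/(s^2 + 81).
Multiplying by e^(-3t) shifts s → s + 3, so L{e^(-3*t)*cos(9*t)} = (s + 3)/((s + 3)^2 + 81).
Then apply L{t·g(t)} = -d/ds[G(s)] with G(s) = (s + 3)/((s + 3)^2 + 81):
differentiating 1 time and applying the sign gives (s - 6)*(s + 12)/(s^2 + 6*s + 90)^2.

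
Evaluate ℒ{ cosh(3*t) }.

L{cosh(3t)} = s/(s^2 - 9).

s/(s^2 - 9)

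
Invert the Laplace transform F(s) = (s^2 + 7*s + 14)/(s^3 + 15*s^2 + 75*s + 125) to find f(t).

Factor the denominator: s^3 + 15*s^2 + 75*s + 125 = (s + 5)^3.
Partial fraction decomposition gives [1/(s + 5)] + [-3/(s + 5)^2] + [4/(s + 5)^3].
Invert each term: 1/(s + 5) ↔ e^(-5t); -3/(s + 5)^2 ↔ -3t·e^(-5t); 4/(s + 5)^3 ↔ (2)t^2·e^(-5t).

f(t) = 2*t^2*exp(-5*t) - 3*t*exp(-5*t) + exp(-5*t)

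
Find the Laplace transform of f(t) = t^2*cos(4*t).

2*s*(s^2 - 48)/(s^2 + 16)^3

L{cos(4t)} = s/(s^2 + 16).
Then apply L{t^2·g(t)} = (-1)^2 d^2/ds^2[G(s)] with G(s) = s/(s^2 + 16):
differentiating 2 times and applying the sign gives 2*s*(s^2 - 48)/(s^2 + 16)^3.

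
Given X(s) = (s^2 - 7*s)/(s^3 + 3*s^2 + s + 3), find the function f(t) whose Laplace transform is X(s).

Factor the denominator: s^3 + 3*s^2 + s + 3 = (s + 3)*(s^2 + 1).
Partial fraction decomposition gives [3/(s + 3)] + [-2*s/(s^2 + 1)] + [-1/(s^2 + 1)].
Invert each term: 3/(s + 3) ↔ 3e^(-3t); -2·s/(s^2 + 1) ↔ -2cos(t); -1·1/(s^2 + 1) ↔ -sin(t).

f(t) = -sin(t) - 2*cos(t) + 3*exp(-3*t)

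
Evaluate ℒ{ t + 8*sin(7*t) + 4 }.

Apply the Laplace transform termwise.
L{t} = 1!/s^2 = 1/s^2; L{4} = 4/s; (8)·[L{sin(7t)} = 7/(s^2 + 49)].

56/(s^2 + 49) + 4/s + s^(-2)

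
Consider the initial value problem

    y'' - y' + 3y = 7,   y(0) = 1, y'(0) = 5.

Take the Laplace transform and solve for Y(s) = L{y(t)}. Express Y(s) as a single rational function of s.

Transform both sides with L{·}.
With L{y''} = s^2 Y - s·y(0) - y'(0) and L{y'} = sY - y(0), with y(0) = 1, y'(0) = 5: the LHS transforms to (s^2 - s + 3)Y - (s + 4).
The right side is L{7} = 7/s.
So (s^2 - s + 3)Y = 7/s + (s + 4).
Isolate Y and clear denominators.

Y(s) = (s^2 + 4*s + 7)/(s^3 - s^2 + 3*s)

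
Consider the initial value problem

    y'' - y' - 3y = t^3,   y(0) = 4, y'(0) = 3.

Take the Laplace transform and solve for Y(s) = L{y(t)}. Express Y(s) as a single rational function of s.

Y(s) = (4*s^5 - s^4 + 6)/(s^6 - s^5 - 3*s^4)

Take the Laplace transform of both sides.
With L{y''} = s^2 Y - s·y(0) - y'(0) and L{y'} = sY - y(0), with y(0) = 4, y'(0) = 3: the LHS transforms to (s^2 - s - 3)Y - (4*s - 1).
The right side is L{t^3} = 6/s^4.
So (s^2 - s - 3)Y = 6/s^4 + (4*s - 1).
Isolate Y and clear denominators.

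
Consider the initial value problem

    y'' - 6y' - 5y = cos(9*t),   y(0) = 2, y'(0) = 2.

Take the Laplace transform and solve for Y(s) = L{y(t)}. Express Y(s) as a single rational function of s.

Take the Laplace transform of both sides.
Using L{y''} = s^2 Y - s·y(0) - y'(0) and L{y'} = sY - y(0), with y(0) = 2, y'(0) = 2, the left side becomes (s^2 - 6*s - 5)Y - (2*s - 10).
The right side is L{cos(9*t)} = s/(s^2 + 81).
So (s^2 - 6*s - 5)Y = s/(s^2 + 81) + (2*s - 10).
Solve for Y(s) and write it as one ratio of polynomials.

Y(s) = (2*s^3 - 10*s^2 + 163*s - 810)/(s^4 - 6*s^3 + 76*s^2 - 486*s - 405)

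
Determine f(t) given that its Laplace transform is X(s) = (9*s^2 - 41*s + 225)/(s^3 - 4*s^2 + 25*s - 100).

Factor the denominator: s^3 - 4*s^2 + 25*s - 100 = (s - 4)*(s^2 + 25).
Partial fraction decomposition gives [5/(s - 4)] + [4*s/(s^2 + 25)] + [-25/(s^2 + 25)].
Invert each term: 5/(s - 4) ↔ 5e^(4t); 4·s/(s^2 + 25) ↔ 4cos(5t); -5·5/(s^2 + 25) ↔ -5sin(5t).

f(t) = 5*exp(4*t) - 5*sin(5*t) + 4*cos(5*t)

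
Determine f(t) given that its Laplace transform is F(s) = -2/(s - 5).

f(t) = -2*exp(5*t)

Since L{e^(5t)} = 1/(s - 5), the inverse is exp(5*t), scaled by -2.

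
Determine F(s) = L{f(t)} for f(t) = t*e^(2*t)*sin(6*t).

L{sin(6t)} = 6/(s^2 + 36).
Multiplying by e^(2t) shifts s → s - 2, so L{e^(2*t)*sin(6*t)} = 6/((s - 2)^2 + 36).
Then apply L{t·g(t)} = -d/ds[G(s)] with G(s) = 6/((s - 2)^2 + 36):
differentiating 1 time and applying the sign gives 12*(s - 2)/(s^2 - 4*s + 40)^2.

F(s) = 12*(s - 2)/(s^2 - 4*s + 40)^2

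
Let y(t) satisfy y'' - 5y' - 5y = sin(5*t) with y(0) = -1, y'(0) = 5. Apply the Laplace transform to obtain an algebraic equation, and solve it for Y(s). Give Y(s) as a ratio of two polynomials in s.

Apply the Laplace transform to the equation.
With L{y''} = s^2 Y - s·y(0) - y'(0) and L{y'} = sY - y(0), with y(0) = -1, y'(0) = 5: the LHS transforms to (s^2 - 5*s - 5)Y - (-s + 10).
The right side is L{sin(5*t)} = 5/(s^2 + 25).
So (s^2 - 5*s - 5)Y = 5/(s^2 + 25) + (-s + 10).
Solve for Y(s) and write it as one ratio of polynomials.

Y(s) = (-s^3 + 10*s^2 - 25*s + 255)/(s^4 - 5*s^3 + 20*s^2 - 125*s - 125)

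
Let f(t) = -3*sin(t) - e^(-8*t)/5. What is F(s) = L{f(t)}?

F(s) = -3/(s^2 + 1) - 1/(5*(s + 8))

The transform is linear, so treat each term independently.
(-3)·[L{sin(t)} = 1/(s^2 + 1)]; (-1/5)·[L{e^(-8t)} = 1/(s + 8)].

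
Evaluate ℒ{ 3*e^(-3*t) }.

L{3} = 3/s.
By the first shifting theorem, multiplying by e^(-3t) replaces s with s + 3.

3/(s + 3)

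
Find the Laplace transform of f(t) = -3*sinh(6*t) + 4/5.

The transform is linear, so treat each term independently.
(-3)·[L{sinh(6t)} = 6/(s^2 - 36)]; L{4/5} = (4/5)/s.

-18/(s^2 - 36) + 4/(5*s)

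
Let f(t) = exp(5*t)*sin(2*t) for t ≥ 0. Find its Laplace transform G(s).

G(s) = 2/((s - 5)^2 + 4)

L{sin(2t)} = 2/(s^2 + 4).
By the first shifting theorem, multiplying by e^(5t) replaces s with s - 5.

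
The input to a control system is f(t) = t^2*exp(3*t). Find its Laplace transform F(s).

L{e^(3t)} = 1/(s - 3).
Then apply L{t^2·g(t)} = (-1)^2 d^2/ds^2[G(s)] with G(s) = 1/(s - 3):
differentiating 2 times and applying the sign gives 2/(s - 3)^3.

F(s) = 2/(s - 3)^3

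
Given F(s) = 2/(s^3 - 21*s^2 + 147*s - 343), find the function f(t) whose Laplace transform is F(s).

Rewrite the denominator: s^3 - 21*s^2 + 147*s - 343 = (s - 7)^3.
The form in (s - 7) signals a first-shifting-theorem factor e^(7t).
Since L{t^2} = 2!/s^3 = 2/s^3, the inverse is t^2*e^(7*t).

f(t) = t^2*exp(7*t)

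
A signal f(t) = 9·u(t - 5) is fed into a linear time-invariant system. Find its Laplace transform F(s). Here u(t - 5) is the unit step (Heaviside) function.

By the second shifting theorem, L{u(t - c)·g(t - c)} = e^(-cs)·G(s) with c = 5 and G(s) = L{g(t)}.
L{9} = 9/s.

F(s) = 9*exp(-5*s)/s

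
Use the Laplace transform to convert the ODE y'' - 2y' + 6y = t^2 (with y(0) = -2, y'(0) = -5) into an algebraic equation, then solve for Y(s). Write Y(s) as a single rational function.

Y(s) = (-2*s^4 - s^3 + 2)/(s^5 - 2*s^4 + 6*s^3)

Apply the Laplace transform to the equation.
With L{y''} = s^2 Y - s·y(0) - y'(0) and L{y'} = sY - y(0), with y(0) = -2, y'(0) = -5: the LHS transforms to (s^2 - 2*s + 6)Y - (-2*s - 1).
The right side is L{t^2} = 2/s^3.
So (s^2 - 2*s + 6)Y = 2/s^3 + (-2*s - 1).
Isolate Y and clear denominators.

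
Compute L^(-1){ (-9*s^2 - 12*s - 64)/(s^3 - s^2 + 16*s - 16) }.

Factor the denominator: s^3 - s^2 + 16*s - 16 = (s - 1)*(s^2 + 16).
Partial fraction decomposition gives [-5/(s - 1)] + [-4*s/(s^2 + 16)] + [-16/(s^2 + 16)].
Invert each term: -5/(s - 1) ↔ -5e^(t); -4·s/(s^2 + 16) ↔ -4cos(4t); -4·4/(s^2 + 16) ↔ -4sin(4t).

-5*exp(t) - 4*sin(4*t) - 4*cos(4*t)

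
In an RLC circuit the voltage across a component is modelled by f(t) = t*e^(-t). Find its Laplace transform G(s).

L{t} = 1!/s^2 = 1/s^2.
By the first shifting theorem, multiplying by e^(-t) replaces s with s + 1.

G(s) = (s + 1)^(-2)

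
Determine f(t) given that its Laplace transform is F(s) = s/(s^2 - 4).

Since L{cosh(2t)} = s/(s^2 - 4), the inverse is cosh(2*t).

f(t) = cosh(2*t)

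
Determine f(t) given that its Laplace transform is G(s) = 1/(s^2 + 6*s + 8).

f(t) = exp(-3*t)*sinh(t)

Rewrite the denominator: s^2 + 6*s + 8 = (s + 3)^2 - 1.
The form in (s + 3) signals a first-shifting-theorem factor e^(-3t).
Since L{sinh(t)} = 1/(s^2 - 1), the inverse is exp(-3*t)*sinh(t).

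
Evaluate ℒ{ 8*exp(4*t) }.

8/(s - 4)

L{8} = 8/s.
By the first shifting theorem, multiplying by e^(4t) replaces s with s - 4.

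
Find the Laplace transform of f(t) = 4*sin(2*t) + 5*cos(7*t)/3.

The transform is linear, so treat each term independently.
(5/3)·[L{cos(7t)} = s/(s^2 + 49)]; (4)·[L{sin(2t)} = 2/(s^2 + 4)].

5*s/(3*(s^2 + 49)) + 8/(s^2 + 4)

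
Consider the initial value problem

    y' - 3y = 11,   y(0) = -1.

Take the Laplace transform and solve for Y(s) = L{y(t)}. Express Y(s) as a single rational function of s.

Take the Laplace transform of both sides.
Using L{y'} = sY - y(0) = sY - (-1), the left side becomes (s - 3)Y - (-1).
The right side is L{11} = 11/s.
So (s - 3)Y = 11/s + (-1).
Isolate Y and clear denominators.

Y(s) = (-s + 11)/(s^2 - 3*s)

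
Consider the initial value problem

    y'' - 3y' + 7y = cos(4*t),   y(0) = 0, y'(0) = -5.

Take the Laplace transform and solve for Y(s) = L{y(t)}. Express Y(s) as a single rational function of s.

Y(s) = (-5*s^2 + s - 80)/(s^4 - 3*s^3 + 23*s^2 - 48*s + 112)

Take the Laplace transform of both sides.
The derivative rules (L{y''} = s^2 Y - s·y(0) - y'(0) and L{y'} = sY - y(0), with y(0) = 0, y'(0) = -5) turn the left side into (s^2 - 3*s + 7)Y - (-5).
The right side is L{cos(4*t)} = s/(s^2 + 16).
So (s^2 - 3*s + 7)Y = s/(s^2 + 16) + (-5).
Divide through and combine into a single rational function.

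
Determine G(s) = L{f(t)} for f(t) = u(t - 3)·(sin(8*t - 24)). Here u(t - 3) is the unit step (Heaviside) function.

By the second shifting theorem, L{u(t - c)·g(t - c)} = e^(-cs)·H(s) with c = 3 and H(s) = L{g(t)}.
L{sin(8t)} = 8/(s^2 + 64).

G(s) = 8*exp(-3*s)/(s^2 + 64)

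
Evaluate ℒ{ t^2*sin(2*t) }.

4*(3*s^2 - 4)/(s^2 + 4)^3

L{sin(2t)} = 2/(s^2 + 4).
Then apply L{t^2·g(t)} = (-1)^2 d^2/ds^2[G(s)] with G(s) = 2/(s^2 + 4):
differentiating 2 times and applying the sign gives 4*(3*s^2 - 4)/(s^2 + 4)^3.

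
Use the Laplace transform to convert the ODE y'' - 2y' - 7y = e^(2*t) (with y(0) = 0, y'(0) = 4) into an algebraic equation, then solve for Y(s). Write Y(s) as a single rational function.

Take the Laplace transform of both sides.
With L{y''} = s^2 Y - s·y(0) - y'(0) and L{y'} = sY - y(0), with y(0) = 0, y'(0) = 4: the LHS transforms to (s^2 - 2*s - 7)Y - (4).
The right side is L{e^(2*t)} = 1/(s - 2).
So (s^2 - 2*s - 7)Y = 1/(s - 2) + (4).
Divide through and combine into a single rational function.

Y(s) = (4*s - 7)/(s^3 - 4*s^2 - 3*s + 14)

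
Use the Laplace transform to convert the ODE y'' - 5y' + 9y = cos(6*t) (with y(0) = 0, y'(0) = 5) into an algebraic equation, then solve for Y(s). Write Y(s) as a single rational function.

Y(s) = (5*s^2 + s + 180)/(s^4 - 5*s^3 + 45*s^2 - 180*s + 324)

Transform both sides with L{·}.
Using L{y''} = s^2 Y - s·y(0) - y'(0) and L{y'} = sY - y(0), with y(0) = 0, y'(0) = 5, the left side becomes (s^2 - 5*s + 9)Y - (5).
The right side is L{cos(6*t)} = s/(s^2 + 36).
So (s^2 - 5*s + 9)Y = s/(s^2 + 36) + (5).
Divide through and combine into a single rational function.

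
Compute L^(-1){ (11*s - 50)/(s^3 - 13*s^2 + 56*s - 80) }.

Factor the denominator: s^3 - 13*s^2 + 56*s - 80 = (s - 5)*(s - 4)^2.
Partial fraction decomposition gives [-5/(s - 4)] + [6/(s - 4)^2] + [5/(s - 5)].
Invert each term: -5/(s - 4) ↔ -5e^(4t); 6/(s - 4)^2 ↔ 6t·e^(4t); 5/(s - 5) ↔ 5e^(5t).

6*t*exp(4*t) + 5*exp(5*t) - 5*exp(4*t)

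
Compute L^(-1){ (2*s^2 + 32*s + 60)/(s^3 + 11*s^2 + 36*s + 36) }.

Factor the denominator: s^3 + 11*s^2 + 36*s + 36 = (s + 2)*(s + 3)*(s + 6).
Partial fraction decomposition gives [1/(s + 2)] + [6/(s + 3)] + [-5/(s + 6)].
Invert each term: 1/(s + 2) ↔ e^(-2t); 6/(s + 3) ↔ 6e^(-3t); -5/(s + 6) ↔ -5e^(-6t).

exp(-2*t) + 6*exp(-3*t) - 5*exp(-6*t)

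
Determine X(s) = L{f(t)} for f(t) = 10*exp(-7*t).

X(s) = 10/(s + 7)

L{10} = 10/s.
By the first shifting theorem, multiplying by e^(-7t) replaces s with s + 7.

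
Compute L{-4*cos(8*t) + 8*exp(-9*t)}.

-4*s/(s^2 + 64) + 8/(s + 9)

By linearity of the Laplace transform, transform each term separately.
(8)·[L{e^(-9t)} = 1/(s + 9)]; (-4)·[L{cos(8t)} = s/(s^2 + 64)].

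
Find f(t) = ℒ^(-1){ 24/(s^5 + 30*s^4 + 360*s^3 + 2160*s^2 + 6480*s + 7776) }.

f(t) = t^4*exp(-6*t)

Rewrite the denominator: s^5 + 30*s^4 + 360*s^3 + 2160*s^2 + 6480*s + 7776 = (s + 6)^5.
The form in (s + 6) signals a first-shifting-theorem factor e^(-6t).
Since L{t^4} = 4!/s^5 = 24/s^5, the inverse is t^4*exp(-6*t).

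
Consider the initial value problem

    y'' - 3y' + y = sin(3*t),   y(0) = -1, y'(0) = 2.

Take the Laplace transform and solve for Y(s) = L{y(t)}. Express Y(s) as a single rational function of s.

Apply the Laplace transform to the equation.
With L{y''} = s^2 Y - s·y(0) - y'(0) and L{y'} = sY - y(0), with y(0) = -1, y'(0) = 2: the LHS transforms to (s^2 - 3*s + 1)Y - (-s + 5).
The right side is L{sin(3*t)} = 3/(s^2 + 9).
So (s^2 - 3*s + 1)Y = 3/(s^2 + 9) + (-s + 5).
Isolate Y and clear denominators.

Y(s) = (-s^3 + 5*s^2 - 9*s + 48)/(s^4 - 3*s^3 + 10*s^2 - 27*s + 9)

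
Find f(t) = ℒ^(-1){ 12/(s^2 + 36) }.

f(t) = 2*sin(6*t)

Since L{sin(6t)} = 6/(s^2 + 36), the inverse is sin(6*t), scaled by 2.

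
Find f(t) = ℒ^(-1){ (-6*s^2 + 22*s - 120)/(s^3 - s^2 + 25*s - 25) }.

f(t) = -4*exp(t) + 4*sin(5*t) - 2*cos(5*t)

Factor the denominator: s^3 - s^2 + 25*s - 25 = (s - 1)*(s^2 + 25).
Partial fraction decomposition gives [-4/(s - 1)] + [-2*s/(s^2 + 25)] + [20/(s^2 + 25)].
Invert each term: -4/(s - 1) ↔ -4e^(t); -2·s/(s^2 + 25) ↔ -2cos(5t); 4·5/(s^2 + 25) ↔ 4sin(5t).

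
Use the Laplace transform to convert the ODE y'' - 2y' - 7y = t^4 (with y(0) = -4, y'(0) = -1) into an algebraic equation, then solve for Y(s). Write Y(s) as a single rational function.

Transform both sides with L{·}.
Using L{y''} = s^2 Y - s·y(0) - y'(0) and L{y'} = sY - y(0), with y(0) = -4, y'(0) = -1, the left side becomes (s^2 - 2*s - 7)Y - (-4*s + 7).
The right side is L{t^4} = 24/s^5.
So (s^2 - 2*s - 7)Y = 24/s^5 + (-4*s + 7).
Divide through and combine into a single rational function.

Y(s) = (-4*s^6 + 7*s^5 + 24)/(s^7 - 2*s^6 - 7*s^5)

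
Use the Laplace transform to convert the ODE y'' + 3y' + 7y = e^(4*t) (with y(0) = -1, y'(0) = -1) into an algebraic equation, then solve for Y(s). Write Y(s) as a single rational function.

Y(s) = (-s^2 + 17)/(s^3 - s^2 - 5*s - 28)

Take the Laplace transform of both sides.
The derivative rules (L{y''} = s^2 Y - s·y(0) - y'(0) and L{y'} = sY - y(0), with y(0) = -1, y'(0) = -1) turn the left side into (s^2 + 3*s + 7)Y - (-s - 4).
The right side is L{e^(4*t)} = 1/(s - 4).
So (s^2 + 3*s + 7)Y = 1/(s - 4) + (-s - 4).
Isolate Y and clear denominators.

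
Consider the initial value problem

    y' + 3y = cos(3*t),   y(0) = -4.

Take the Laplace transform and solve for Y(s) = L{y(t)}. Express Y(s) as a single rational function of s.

Y(s) = (-4*s^2 + s - 36)/(s^3 + 3*s^2 + 9*s + 27)

Take the Laplace transform of both sides.
The derivative rules (L{y'} = sY - y(0) = sY - (-4)) turn the left side into (s + 3)Y - (-4).
The right side is L{cos(3*t)} = s/(s^2 + 9).
So (s + 3)Y = s/(s^2 + 9) + (-4).
Isolate Y and clear denominators.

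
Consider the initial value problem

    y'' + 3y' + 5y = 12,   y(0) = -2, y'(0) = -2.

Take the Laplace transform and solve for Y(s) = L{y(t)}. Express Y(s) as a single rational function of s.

Take the Laplace transform of both sides.
Using L{y''} = s^2 Y - s·y(0) - y'(0) and L{y'} = sY - y(0), with y(0) = -2, y'(0) = -2, the left side becomes (s^2 + 3*s + 5)Y - (-2*s - 8).
The right side is L{12} = 12/s.
So (s^2 + 3*s + 5)Y = 12/s + (-2*s - 8).
Divide through and combine into a single rational function.

Y(s) = (-2*s^2 - 8*s + 12)/(s^3 + 3*s^2 + 5*s)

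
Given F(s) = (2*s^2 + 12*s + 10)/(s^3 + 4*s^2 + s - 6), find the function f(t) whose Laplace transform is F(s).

f(t) = 2*exp(t) + 2*exp(-2*t) - 2*exp(-3*t)

Factor the denominator: s^3 + 4*s^2 + s - 6 = (s - 1)*(s + 2)*(s + 3).
Partial fraction decomposition gives [2/(s + 2)] + [-2/(s + 3)] + [2/(s - 1)].
Invert each term: 2/(s + 2) ↔ 2e^(-2t); -2/(s + 3) ↔ -2e^(-3t); 2/(s - 1) ↔ 2e^(t).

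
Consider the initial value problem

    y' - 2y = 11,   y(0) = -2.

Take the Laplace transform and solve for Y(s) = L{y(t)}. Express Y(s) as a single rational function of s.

Y(s) = (-2*s + 11)/(s^2 - 2*s)

Take the Laplace transform of both sides.
With L{y'} = sY - y(0) = sY - (-2): the LHS transforms to (s - 2)Y - (-2).
The right side is L{11} = 11/s.
So (s - 2)Y = 11/s + (-2).
Isolate Y and clear denominators.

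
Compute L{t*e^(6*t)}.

L{t} = 1!/s^2 = 1/s^2.
By the first shifting theorem, multiplying by e^(6t) replaces s with s - 6.

(s - 6)^(-2)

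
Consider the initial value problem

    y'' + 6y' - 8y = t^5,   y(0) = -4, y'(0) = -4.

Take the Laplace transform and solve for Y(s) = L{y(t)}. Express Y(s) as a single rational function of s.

Laplace-transform each side.
The derivative rules (L{y''} = s^2 Y - s·y(0) - y'(0) and L{y'} = sY - y(0), with y(0) = -4, y'(0) = -4) turn the left side into (s^2 + 6*s - 8)Y - (-4*s - 28).
The right side is L{t^5} = 120/s^6.
So (s^2 + 6*s - 8)Y = 120/s^6 + (-4*s - 28).
Solve for Y(s) and write it as one ratio of polynomials.

Y(s) = (-4*s^7 - 28*s^6 + 120)/(s^8 + 6*s^7 - 8*s^6)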